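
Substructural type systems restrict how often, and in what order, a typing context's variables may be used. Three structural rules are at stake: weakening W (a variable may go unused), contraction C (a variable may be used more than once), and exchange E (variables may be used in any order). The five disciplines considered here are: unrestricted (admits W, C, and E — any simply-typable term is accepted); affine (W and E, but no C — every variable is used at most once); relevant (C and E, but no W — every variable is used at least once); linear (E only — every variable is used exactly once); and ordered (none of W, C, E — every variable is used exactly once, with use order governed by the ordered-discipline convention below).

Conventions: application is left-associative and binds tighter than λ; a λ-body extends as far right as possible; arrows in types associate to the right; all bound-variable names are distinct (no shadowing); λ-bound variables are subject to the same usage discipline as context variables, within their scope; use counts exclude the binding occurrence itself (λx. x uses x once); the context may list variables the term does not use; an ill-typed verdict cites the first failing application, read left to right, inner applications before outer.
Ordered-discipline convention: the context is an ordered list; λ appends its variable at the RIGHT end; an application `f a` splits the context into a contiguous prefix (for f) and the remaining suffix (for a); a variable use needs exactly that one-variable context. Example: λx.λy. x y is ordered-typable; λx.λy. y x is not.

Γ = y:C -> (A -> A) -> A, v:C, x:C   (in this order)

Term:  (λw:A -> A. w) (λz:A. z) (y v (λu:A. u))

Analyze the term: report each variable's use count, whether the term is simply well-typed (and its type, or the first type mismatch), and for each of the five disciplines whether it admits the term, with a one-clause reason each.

use counts: y=1, v=1, x=0, w [bound]=1, z [bound]=1, u [bound]=1
order of uses: w, z, y, v, u
typing: well-typed — term : A
ordered ✗ (needs weakening: x unused)
linear ✗ (needs weakening: x unused)
affine ✓ (at most one use each (y, v, x, w, z, u))
relevant ✗ (needs weakening: x unused)
unrestricted ✓ (typability at A is all that's needed)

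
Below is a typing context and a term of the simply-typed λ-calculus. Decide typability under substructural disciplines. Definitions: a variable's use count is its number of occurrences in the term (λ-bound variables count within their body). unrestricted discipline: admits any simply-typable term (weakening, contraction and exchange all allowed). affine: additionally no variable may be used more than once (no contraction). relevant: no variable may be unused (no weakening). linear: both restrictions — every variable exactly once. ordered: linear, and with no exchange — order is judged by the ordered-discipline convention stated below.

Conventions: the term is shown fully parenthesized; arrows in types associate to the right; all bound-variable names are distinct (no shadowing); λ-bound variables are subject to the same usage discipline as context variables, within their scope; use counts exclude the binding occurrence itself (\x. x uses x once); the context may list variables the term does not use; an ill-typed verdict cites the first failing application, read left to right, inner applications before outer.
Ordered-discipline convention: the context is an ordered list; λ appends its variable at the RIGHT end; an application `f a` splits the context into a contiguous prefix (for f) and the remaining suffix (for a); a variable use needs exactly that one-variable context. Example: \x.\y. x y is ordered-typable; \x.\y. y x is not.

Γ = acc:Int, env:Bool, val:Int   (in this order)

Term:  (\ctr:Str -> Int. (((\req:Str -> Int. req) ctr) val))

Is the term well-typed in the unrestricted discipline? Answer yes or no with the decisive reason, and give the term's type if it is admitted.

no — fails simple typing
usage: acc=0, env=0, val=1, ctr (λ-bound)=1, req (λ-bound)=1
order of uses: req, ctr, val
typing: ill-typed: argument of type Int where Str is required
per-discipline verdicts: ordered ✗ | linear ✗ | affine ✗ | relevant ✗ | unrestricted ✗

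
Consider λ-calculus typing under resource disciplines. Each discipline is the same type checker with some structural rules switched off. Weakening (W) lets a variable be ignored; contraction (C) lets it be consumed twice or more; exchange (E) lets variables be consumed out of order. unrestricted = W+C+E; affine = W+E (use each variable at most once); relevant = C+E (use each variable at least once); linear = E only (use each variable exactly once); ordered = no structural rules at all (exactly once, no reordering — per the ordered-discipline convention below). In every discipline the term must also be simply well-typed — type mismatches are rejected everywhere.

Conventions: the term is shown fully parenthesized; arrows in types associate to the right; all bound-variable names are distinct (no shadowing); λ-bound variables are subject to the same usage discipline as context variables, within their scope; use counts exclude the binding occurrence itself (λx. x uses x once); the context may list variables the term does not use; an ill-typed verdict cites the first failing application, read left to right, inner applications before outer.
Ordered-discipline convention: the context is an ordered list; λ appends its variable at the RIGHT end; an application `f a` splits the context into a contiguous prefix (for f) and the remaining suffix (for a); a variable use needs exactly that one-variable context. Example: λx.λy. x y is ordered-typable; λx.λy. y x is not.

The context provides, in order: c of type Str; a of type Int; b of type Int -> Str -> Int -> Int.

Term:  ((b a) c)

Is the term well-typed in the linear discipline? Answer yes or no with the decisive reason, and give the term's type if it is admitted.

yes — each of c, a, b used exactly once; term : Int -> Int
counts: c: 1; a: 1; b: 1
left-to-right use order: b, a, c
typing: the term checks, with type Int -> Int
per-discipline verdicts: ordered ✗ | linear ✓ | affine ✓ | relevant ✓ | unrestricted ✓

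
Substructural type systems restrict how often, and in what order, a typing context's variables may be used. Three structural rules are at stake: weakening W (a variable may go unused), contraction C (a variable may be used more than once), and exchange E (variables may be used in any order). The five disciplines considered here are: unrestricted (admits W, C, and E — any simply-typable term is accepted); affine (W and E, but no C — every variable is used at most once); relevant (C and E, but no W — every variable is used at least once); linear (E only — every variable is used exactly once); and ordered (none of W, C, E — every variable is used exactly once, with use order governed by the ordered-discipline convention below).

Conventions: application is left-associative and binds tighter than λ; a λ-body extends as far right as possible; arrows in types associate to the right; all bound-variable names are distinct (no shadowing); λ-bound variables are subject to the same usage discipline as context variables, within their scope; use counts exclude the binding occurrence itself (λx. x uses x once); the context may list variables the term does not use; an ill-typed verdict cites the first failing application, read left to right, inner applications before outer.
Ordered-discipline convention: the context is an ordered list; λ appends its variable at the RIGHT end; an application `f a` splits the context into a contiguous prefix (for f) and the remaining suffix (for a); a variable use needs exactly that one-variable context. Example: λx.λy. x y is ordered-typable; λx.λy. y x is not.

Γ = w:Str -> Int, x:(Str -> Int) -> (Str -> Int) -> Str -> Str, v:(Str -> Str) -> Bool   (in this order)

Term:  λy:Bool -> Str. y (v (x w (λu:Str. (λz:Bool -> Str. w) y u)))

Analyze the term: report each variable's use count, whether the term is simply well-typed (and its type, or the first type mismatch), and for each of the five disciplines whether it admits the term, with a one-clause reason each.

usage: w: 2×, x: 1×, v: 1×, y [bound]: 2×, u [bound]: 1×, z [bound]: 0×
uses in reading order: y, v, x, w, w, y, u
typing: well-typed at (Bool -> Str) -> Str
ordered ✗ (w ×2, y ×2 used more than once (contraction); z left unused)
linear ✗ (w ×2, y ×2 used more than once (contraction); z left unused)
affine ✗ (w ×2, y ×2 used more than once (contraction))
relevant ✗ (z left unused)
unrestricted ✓ (well-typed at (Bool -> Str) -> Str; no restrictions here)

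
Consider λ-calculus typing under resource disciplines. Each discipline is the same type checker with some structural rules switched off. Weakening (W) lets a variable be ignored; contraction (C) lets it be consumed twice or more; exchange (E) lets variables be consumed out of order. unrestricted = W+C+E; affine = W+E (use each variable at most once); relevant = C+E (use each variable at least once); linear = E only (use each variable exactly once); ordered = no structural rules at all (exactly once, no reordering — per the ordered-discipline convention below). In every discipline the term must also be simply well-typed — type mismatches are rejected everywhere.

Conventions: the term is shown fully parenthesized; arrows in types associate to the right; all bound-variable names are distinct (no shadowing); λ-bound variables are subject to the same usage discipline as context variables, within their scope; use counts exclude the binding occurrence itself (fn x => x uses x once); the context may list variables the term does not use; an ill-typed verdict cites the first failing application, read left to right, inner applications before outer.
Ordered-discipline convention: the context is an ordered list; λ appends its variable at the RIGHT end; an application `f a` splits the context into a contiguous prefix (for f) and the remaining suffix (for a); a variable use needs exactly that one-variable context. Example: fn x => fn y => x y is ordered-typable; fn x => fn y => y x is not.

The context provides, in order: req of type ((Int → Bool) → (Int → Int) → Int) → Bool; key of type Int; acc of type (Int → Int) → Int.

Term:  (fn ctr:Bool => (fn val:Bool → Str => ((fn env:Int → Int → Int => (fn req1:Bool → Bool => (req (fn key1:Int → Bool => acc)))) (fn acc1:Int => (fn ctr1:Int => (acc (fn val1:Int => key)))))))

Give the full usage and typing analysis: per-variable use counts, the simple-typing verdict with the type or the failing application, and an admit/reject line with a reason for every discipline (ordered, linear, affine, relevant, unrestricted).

variable uses: req ×1; key ×1; acc ×2; ctr (λ-bound) ×0; val (λ-bound) ×0; env (λ-bound) ×0; req1 (λ-bound) ×0; key1 (λ-bound) ×0; acc1 (λ-bound) ×0; ctr1 (λ-bound) ×0; val1 (λ-bound) ×0
uses in reading order: req, acc, acc, key
typing: ✓ — Bool → (Bool → Str) → (Bool → Bool) → Bool
ordered: ✗, uses contraction: acc ×2; ctr, val, env, req1, key1, acc1, ctr1, val1 left unused
linear: ✗, uses contraction: acc ×2; ctr, val, env, req1, key1, acc1, ctr1, val1 left unused
affine: ✗, uses contraction: acc ×2
relevant: ✗, ctr, val, env, req1, key1, acc1, ctr1, val1 left unused
unrestricted: ✓, typability at Bool → (Bool → Str) → (Bool → Bool) → Bool is all that's needed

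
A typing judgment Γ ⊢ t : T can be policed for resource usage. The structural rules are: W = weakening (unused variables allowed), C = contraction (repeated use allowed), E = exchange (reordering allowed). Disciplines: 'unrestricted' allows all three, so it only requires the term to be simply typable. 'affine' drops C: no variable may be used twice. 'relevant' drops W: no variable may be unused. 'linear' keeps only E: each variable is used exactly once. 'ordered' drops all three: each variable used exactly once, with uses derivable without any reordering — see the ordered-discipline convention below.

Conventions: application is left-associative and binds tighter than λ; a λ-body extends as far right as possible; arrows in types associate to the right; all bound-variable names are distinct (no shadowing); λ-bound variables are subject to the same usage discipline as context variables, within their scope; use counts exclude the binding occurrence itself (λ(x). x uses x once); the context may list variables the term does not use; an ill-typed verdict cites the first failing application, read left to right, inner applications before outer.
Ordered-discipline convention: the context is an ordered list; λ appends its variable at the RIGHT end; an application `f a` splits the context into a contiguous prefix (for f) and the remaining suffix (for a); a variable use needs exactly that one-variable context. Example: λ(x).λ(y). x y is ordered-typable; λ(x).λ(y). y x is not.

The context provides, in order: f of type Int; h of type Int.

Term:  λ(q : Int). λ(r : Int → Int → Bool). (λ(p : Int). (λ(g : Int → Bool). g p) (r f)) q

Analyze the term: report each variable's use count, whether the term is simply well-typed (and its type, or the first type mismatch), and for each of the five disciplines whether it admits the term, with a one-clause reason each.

usage: f ×1; h ×0; q (bound) ×1; r (bound) ×1; p (bound) ×1; g (bound) ×1
order of uses: g, p, r, f, q
typing: the term checks, with type Int → (Int → Int → Bool) → Bool
ordered ✗ (h left unused)
linear ✗ (h left unused)
affine ✓ (at most one use each (f, h, q, r, p, g))
relevant ✗ (h left unused)
unrestricted ✓ (typability at Int → (Int → Int → Bool) → Bool is all that's needed)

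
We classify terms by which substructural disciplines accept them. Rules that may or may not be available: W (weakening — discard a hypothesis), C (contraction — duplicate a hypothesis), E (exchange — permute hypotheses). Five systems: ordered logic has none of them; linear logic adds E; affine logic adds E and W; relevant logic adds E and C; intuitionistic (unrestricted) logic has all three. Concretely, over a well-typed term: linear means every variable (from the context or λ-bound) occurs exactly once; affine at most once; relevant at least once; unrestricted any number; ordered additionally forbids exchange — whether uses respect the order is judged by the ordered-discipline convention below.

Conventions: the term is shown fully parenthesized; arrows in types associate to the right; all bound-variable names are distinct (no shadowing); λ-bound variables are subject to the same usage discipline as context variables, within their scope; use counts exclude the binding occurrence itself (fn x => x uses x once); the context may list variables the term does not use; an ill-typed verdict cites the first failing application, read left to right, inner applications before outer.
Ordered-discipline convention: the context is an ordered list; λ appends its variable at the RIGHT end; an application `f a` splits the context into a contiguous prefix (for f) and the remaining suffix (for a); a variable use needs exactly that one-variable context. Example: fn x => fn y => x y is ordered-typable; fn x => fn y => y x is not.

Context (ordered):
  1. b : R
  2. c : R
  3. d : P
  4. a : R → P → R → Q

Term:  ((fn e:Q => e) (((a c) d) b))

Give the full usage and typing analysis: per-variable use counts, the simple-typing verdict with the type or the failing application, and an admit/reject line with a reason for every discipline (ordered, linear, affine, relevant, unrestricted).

usage: b: 1×; c: 1×; d: 1×; a: 1×; e (bound): 1×
use order (left to right): e, a, c, d, b
typing: well-typed — term : Q
ordered: ✗ — needs exchange: uses follow e, a, c, d, b
linear: ✓ — exactly-once usage across b, c, d, a, e
affine: ✓ — b, c, d, a, e: no repeats, contraction unneeded
relevant: ✓ — every one of b, c, d, a, e appears
unrestricted: ✓ — typability at Q is all that's needed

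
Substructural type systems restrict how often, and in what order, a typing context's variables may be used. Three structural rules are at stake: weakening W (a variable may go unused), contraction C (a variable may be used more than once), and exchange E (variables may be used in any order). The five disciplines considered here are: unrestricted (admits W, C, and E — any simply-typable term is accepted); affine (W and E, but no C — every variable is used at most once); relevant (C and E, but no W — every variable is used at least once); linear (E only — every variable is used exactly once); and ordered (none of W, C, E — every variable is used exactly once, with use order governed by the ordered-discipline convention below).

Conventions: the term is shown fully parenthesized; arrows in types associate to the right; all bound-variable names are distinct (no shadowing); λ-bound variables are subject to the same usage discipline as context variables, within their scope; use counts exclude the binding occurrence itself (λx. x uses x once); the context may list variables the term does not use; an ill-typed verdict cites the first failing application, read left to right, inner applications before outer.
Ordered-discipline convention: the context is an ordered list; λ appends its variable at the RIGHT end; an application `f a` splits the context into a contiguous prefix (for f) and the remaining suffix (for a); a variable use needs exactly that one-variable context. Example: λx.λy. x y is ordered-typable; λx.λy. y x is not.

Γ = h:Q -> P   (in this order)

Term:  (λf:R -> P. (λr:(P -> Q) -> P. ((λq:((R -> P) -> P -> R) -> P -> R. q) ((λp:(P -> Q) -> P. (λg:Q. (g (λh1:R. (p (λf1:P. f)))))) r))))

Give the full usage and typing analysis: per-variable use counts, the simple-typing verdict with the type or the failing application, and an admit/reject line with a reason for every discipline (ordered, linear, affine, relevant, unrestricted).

variable uses: h ×0, f (λ-bound) ×1, r (λ-bound) ×1, q (λ-bound) ×1, p (λ-bound) ×1, g (λ-bound) ×1, h1 (λ-bound) ×0, f1 (λ-bound) ×0
use order (left to right): q, g, p, f, r
typing: ill-typed: argument of type P -> R -> P where P -> Q is required
ordered ✗ (fails simple typing)
linear ✗ (a type mismatch blocks all five)
affine ✗ (the type mismatch rejects it)
relevant ✗ (not simply typable)
unrestricted ✗ (fails simple typing)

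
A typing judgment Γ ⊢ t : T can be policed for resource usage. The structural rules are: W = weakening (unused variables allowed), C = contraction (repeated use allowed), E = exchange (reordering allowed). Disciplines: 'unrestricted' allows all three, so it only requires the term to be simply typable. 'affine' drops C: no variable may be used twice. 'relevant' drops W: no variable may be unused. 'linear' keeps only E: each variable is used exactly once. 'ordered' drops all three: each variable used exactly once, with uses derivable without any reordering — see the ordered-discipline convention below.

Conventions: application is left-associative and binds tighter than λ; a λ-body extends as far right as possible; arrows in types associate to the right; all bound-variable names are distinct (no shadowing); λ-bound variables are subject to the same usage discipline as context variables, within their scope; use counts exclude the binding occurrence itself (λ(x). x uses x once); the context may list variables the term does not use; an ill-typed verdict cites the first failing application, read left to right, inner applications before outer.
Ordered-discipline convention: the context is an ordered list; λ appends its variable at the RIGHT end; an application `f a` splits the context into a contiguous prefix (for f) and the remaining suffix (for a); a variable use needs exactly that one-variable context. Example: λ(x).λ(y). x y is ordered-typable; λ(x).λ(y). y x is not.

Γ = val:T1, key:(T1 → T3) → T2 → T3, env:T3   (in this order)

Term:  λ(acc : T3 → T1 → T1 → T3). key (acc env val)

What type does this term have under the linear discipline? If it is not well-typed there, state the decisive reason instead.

term : (T3 → T1 → T1 → T3) → T2 → T3
variable uses: val=1; key=1; env=1; acc (λ-bound)=1
order of uses: key, acc, env, val
typing: well-typed — term : (T3 → T1 → T1 → T3) → T2 → T3
per-discipline verdicts: ordered ✗ · linear ✓ · affine ✓ · relevant ✓ · unrestricted ✓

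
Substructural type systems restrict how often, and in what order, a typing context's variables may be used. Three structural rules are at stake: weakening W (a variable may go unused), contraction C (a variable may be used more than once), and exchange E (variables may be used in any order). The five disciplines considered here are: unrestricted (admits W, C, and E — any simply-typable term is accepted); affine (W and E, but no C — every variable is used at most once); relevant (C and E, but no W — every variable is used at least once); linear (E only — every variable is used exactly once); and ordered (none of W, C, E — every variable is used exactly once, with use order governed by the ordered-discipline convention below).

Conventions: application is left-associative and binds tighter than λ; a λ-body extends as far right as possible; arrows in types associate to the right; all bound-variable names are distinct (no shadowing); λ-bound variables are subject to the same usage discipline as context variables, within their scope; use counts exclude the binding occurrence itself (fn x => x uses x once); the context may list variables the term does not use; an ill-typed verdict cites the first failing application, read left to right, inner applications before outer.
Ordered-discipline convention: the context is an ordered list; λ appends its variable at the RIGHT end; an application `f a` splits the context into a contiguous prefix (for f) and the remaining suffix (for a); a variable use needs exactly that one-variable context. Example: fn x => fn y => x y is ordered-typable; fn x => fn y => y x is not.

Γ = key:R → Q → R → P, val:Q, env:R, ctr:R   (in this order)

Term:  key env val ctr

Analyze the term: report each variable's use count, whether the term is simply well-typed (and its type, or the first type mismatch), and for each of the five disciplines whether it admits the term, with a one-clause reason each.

variable uses: key=1, val=1, env=1, ctr=1
left-to-right use order: key, env, val, ctr
typing: the term checks, with type P
ordered: ✗, no ordered split (uses run key, env, val, ctr)
linear: ✓, each of key, val, env, ctr used exactly once
affine: ✓, none of key, val, env, ctr used more than once
relevant: ✓, key, val, env, ctr: all used, weakening unneeded
unrestricted: ✓, type-checks (P) and nothing is barred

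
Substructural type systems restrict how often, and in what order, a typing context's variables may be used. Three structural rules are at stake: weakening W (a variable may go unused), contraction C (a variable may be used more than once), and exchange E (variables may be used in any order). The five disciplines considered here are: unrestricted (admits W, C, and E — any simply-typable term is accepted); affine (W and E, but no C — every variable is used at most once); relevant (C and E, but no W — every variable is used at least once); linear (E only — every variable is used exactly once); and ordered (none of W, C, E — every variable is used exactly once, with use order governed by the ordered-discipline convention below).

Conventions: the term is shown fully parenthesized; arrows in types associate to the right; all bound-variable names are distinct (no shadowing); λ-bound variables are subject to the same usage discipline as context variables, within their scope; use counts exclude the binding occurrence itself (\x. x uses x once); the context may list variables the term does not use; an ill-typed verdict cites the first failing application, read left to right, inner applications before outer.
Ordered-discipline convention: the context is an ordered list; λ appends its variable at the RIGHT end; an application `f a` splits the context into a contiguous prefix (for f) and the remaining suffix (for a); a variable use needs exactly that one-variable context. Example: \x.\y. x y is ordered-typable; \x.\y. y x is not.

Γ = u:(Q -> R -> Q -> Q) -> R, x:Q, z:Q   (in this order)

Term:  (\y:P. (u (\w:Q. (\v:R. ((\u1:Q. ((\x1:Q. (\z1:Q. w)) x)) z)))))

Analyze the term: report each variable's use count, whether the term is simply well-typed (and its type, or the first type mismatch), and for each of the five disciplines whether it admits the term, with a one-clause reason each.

variable uses: u: 1×, x: 1×, z: 1×, y (bound): 0×, w (bound): 1×, v (bound): 0×, u1 (bound): 0×, x1 (bound): 0×, z1 (bound): 0×
order of uses: u, w, x, z
typing: ✓ — P -> R
ordered ✗ (unused: y, v, u1, x1, z1 — weakening required)
linear ✗ (unused: y, v, u1, x1, z1 — weakening required)
affine ✓ (at most one use each (u, x, z, y, w, v, u1, x1, z1))
relevant ✗ (unused: y, v, u1, x1, z1 — weakening required)
unrestricted ✓ (well-typed at P -> R; no restrictions here)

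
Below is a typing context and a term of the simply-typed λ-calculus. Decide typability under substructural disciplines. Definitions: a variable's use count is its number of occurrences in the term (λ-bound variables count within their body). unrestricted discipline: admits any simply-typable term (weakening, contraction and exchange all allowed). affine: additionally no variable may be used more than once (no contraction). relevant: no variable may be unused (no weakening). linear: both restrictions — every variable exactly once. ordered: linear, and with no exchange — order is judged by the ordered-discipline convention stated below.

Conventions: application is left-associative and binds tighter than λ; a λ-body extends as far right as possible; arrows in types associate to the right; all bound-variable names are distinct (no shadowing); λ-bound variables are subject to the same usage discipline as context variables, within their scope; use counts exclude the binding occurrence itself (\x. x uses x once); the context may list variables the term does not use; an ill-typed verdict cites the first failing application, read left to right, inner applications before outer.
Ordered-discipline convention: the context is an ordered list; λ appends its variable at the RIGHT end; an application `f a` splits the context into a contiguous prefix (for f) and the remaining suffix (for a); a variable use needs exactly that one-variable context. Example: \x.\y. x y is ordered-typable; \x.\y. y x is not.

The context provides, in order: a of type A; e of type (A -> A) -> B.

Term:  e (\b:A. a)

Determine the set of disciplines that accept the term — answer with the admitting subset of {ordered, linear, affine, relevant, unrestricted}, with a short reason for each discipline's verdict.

admitted in: affine, unrestricted
counts: a: 1, e: 1, b [bound]: 0
left-to-right use order: e, a
typing: well-typed at B
ordered ✗ (b never used (weakening))
linear ✗ (b never used (weakening))
affine ✓ (none of a, e, b used more than once)
relevant ✗ (b never used (weakening))
unrestricted ✓ (well-typed at B; no restrictions here)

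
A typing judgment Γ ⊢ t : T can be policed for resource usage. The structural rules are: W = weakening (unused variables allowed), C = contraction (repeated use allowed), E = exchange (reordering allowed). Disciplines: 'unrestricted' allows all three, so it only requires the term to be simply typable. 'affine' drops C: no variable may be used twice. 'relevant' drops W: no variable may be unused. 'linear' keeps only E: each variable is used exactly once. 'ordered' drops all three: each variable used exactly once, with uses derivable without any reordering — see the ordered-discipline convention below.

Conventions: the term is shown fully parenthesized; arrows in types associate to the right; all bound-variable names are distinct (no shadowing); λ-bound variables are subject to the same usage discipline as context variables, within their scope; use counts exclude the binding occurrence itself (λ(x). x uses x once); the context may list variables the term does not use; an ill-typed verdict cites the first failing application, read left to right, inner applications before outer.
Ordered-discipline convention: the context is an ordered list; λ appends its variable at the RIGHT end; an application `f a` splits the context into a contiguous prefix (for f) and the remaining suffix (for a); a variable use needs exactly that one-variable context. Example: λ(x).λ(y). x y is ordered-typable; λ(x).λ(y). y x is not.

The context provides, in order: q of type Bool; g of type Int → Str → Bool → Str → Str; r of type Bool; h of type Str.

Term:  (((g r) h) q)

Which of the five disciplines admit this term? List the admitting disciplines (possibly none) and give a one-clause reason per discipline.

admitted in: none
use counts: q: 1, g: 1, r: 1, h: 1
use order (left to right): g, r, h, q
typing: ill-typed: a function awaiting Int gets Bool
ordered: ✗, fails simple typing
linear: ✗, a type mismatch blocks all five
affine: ✗, the type mismatch rejects it
relevant: ✗, not simply typable
unrestricted: ✗, fails simple typing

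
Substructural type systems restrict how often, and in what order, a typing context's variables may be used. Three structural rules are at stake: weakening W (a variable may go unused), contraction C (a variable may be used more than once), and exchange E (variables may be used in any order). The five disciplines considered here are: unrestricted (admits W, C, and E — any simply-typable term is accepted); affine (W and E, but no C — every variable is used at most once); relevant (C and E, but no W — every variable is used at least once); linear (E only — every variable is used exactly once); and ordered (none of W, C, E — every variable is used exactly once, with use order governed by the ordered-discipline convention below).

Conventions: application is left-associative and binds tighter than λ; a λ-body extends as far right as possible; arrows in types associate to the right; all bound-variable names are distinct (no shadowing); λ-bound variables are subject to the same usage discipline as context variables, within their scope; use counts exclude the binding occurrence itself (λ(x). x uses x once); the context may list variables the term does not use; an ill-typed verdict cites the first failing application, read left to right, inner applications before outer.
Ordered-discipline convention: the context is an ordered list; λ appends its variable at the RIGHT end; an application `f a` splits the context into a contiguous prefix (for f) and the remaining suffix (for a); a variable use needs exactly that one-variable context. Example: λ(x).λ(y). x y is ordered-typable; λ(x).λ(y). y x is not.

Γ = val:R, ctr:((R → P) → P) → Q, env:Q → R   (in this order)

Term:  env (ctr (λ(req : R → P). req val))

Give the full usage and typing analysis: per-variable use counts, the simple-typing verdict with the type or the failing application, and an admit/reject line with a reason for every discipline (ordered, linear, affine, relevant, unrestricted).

use counts: val=1, ctr=1, env=1, req (bound)=1
left-to-right use order: env, ctr, req, val
typing: well-typed — term : R
ordered: ✗ — no ordered split (uses run env, ctr, req, val)
linear: ✓ — exactly-once usage across val, ctr, env, req
affine: ✓ — val, ctr, env, req: no repeats, contraction unneeded
relevant: ✓ — at least one use each (val, ctr, env, req)
unrestricted: ✓ — type-checks (R) and nothing is barred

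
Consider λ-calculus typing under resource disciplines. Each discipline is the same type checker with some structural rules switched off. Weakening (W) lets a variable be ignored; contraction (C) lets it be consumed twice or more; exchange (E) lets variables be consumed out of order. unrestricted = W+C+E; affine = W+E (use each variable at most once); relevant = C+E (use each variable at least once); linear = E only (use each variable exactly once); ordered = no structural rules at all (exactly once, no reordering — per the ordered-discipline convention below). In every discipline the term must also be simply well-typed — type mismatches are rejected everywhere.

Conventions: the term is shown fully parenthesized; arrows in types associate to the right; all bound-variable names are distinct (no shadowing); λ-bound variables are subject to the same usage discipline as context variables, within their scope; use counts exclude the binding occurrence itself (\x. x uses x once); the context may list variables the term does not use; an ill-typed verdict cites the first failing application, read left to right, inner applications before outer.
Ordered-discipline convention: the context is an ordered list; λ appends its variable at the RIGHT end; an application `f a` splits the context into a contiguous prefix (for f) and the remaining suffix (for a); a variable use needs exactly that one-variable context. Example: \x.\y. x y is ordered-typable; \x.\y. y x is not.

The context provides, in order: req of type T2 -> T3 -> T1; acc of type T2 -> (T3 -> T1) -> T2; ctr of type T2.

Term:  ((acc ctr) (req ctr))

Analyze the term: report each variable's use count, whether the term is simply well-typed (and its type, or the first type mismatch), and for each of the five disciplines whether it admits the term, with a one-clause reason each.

counts: req: 1, acc: 1, ctr: 2
use order (left to right): acc, ctr, req, ctr
typing: the term checks, with type T2
ordered ✗ (needs contraction — ctr ×2)
linear ✗ (needs contraction — ctr ×2)
affine ✗ (needs contraction — ctr ×2)
relevant ✓ (none of req, acc, ctr goes unused)
unrestricted ✓ (type-checks (T2) and nothing is barred)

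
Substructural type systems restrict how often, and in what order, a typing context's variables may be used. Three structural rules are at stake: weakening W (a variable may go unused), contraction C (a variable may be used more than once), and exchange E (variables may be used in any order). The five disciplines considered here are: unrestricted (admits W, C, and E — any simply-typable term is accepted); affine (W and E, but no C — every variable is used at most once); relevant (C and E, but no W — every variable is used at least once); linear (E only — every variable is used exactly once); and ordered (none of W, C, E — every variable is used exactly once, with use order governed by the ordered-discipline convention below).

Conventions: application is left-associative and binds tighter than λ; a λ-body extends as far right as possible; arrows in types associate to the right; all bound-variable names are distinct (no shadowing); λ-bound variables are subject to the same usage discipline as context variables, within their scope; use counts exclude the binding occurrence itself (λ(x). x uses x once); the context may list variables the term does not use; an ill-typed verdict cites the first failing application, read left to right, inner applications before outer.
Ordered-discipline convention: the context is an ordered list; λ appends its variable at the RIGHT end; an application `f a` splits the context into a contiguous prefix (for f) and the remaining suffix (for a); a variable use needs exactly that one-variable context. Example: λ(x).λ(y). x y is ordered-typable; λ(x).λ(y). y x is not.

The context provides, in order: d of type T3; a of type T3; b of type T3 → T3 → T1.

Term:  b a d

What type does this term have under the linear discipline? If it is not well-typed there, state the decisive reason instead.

term : T1
use counts: d: 1×, a: 1×, b: 1×
order of uses: b, a, d
typing: well-typed — term : T1
across the five disciplines: ordered ✗ · linear ✓ · affine ✓ · relevant ✓ · unrestricted ✓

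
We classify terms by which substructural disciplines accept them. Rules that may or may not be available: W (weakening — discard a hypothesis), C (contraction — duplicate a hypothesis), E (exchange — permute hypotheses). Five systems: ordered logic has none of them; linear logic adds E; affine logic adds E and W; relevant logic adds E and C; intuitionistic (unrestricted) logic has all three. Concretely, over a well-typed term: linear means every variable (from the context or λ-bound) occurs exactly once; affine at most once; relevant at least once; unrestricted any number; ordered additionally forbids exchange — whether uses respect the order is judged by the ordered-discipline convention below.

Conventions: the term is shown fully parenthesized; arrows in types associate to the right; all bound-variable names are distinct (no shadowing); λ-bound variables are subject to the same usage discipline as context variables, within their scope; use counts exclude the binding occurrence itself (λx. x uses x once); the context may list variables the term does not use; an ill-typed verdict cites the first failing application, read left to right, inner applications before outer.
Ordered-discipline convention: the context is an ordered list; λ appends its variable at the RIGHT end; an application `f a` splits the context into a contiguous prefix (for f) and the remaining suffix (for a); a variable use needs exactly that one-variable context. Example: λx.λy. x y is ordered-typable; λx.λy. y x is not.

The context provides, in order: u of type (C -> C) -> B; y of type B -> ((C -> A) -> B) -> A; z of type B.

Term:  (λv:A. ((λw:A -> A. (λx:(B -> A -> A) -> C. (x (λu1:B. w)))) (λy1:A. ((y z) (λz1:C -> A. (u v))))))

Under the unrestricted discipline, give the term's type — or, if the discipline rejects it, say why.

not well-typed under unrestricted — the type mismatch rejects it
use counts: u=1, y=1, z=1, v (λ-bound)=1, w (λ-bound)=1, x (λ-bound)=1, u1 (λ-bound)=0, y1 (λ-bound)=0, z1 (λ-bound)=0
left-to-right use order: x, w, y, z, u, v
typing: ill-typed: argument of type A where C -> C is required
across the five disciplines: ordered ✗ · linear ✗ · affine ✗ · relevant ✗ · unrestricted ✗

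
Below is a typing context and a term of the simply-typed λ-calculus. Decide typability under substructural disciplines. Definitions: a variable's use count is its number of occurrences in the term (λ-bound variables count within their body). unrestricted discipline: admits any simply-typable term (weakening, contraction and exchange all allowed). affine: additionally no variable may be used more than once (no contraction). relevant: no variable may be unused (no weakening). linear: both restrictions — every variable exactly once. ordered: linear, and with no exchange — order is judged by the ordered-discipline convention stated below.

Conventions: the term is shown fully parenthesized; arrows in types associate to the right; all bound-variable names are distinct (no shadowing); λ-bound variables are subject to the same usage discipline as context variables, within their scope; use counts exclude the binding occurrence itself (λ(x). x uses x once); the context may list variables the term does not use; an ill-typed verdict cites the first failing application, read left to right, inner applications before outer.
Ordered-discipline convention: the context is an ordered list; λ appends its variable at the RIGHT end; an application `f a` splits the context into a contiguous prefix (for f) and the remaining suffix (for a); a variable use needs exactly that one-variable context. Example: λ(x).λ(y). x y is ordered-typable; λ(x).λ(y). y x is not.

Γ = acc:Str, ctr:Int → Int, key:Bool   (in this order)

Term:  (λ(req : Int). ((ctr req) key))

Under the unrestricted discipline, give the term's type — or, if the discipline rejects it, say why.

not well-typed under unrestricted — the type mismatch rejects it
variable uses: acc: 0×; ctr: 1×; key: 1×; req (λ-bound): 1×
use order (left to right): ctr, req, key
typing: ill-typed: applying a non-function (Int)
per-discipline verdicts: ordered ✗, linear ✗, affine ✗, relevant ✗, unrestricted ✗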